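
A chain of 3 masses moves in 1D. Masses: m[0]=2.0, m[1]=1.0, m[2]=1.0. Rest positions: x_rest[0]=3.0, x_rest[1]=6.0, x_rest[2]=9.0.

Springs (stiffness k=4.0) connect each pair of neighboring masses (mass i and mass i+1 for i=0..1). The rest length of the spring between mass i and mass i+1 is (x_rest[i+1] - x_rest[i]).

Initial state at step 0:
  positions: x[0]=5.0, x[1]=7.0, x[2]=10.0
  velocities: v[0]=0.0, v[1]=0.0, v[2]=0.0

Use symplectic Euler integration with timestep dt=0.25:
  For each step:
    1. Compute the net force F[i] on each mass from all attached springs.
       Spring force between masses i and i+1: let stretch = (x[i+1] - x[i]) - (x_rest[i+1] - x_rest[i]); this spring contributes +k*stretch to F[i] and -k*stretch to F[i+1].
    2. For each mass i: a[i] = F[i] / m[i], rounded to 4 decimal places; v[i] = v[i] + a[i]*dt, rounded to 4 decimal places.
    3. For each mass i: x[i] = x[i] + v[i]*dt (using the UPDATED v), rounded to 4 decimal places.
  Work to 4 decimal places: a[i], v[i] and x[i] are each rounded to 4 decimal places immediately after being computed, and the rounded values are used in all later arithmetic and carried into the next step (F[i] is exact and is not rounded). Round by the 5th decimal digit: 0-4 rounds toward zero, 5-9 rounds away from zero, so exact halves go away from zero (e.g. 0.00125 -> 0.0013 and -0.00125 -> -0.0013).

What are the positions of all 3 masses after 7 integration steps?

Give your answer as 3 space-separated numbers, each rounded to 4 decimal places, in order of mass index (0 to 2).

Step 0: x=[5.0000 7.0000 10.0000] v=[0.0000 0.0000 0.0000]
Step 1: x=[4.8750 7.2500 10.0000] v=[-0.5000 1.0000 0.0000]
Step 2: x=[4.6719 7.5938 10.0625] v=[-0.8125 1.3750 0.2500]
Step 3: x=[4.4590 7.8243 10.2578] v=[-0.8516 0.9218 0.7813]
Step 4: x=[4.2918 7.8218 10.5948] v=[-0.6690 -0.0100 1.3478]
Step 5: x=[4.1908 7.6301 10.9885] v=[-0.4040 -0.7670 1.5748]
Step 6: x=[4.1447 7.4181 11.2926] v=[-0.1844 -0.8479 1.2164]
Step 7: x=[4.1328 7.3564 11.3781] v=[-0.0477 -0.2468 0.3419]

Answer: 4.1328 7.3564 11.3781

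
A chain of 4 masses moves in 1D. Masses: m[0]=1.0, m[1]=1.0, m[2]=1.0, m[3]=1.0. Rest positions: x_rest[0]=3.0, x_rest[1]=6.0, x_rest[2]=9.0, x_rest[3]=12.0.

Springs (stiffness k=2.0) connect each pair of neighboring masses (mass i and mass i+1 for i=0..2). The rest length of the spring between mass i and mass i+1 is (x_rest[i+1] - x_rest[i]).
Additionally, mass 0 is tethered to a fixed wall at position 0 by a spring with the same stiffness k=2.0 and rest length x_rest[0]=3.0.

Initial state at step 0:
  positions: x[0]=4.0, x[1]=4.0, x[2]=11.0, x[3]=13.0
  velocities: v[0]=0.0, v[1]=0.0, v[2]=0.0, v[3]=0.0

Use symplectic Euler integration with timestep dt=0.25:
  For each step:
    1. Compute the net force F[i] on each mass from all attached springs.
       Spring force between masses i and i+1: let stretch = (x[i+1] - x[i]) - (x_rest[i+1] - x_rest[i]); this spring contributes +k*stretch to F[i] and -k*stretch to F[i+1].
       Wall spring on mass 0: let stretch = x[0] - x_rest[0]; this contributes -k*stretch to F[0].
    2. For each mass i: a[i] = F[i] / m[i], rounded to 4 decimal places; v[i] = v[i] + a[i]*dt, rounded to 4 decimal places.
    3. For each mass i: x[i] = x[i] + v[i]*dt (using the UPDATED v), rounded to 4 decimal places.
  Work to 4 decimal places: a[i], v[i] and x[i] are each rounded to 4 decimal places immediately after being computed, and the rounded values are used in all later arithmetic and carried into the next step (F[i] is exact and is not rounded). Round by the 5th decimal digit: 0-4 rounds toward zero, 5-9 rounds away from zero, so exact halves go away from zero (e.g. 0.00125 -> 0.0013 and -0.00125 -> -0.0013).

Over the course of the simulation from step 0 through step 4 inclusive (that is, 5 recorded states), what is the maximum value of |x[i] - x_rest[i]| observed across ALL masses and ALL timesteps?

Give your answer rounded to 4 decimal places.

Answer: 2.3721

Derivation:
Step 0: x=[4.0000 4.0000 11.0000 13.0000] v=[0.0000 0.0000 0.0000 0.0000]
Step 1: x=[3.5000 4.8750 10.3750 13.1250] v=[-2.0000 3.5000 -2.5000 0.5000]
Step 2: x=[2.7344 6.2656 9.4063 13.2813] v=[-3.0625 5.5625 -3.8750 0.6250]
Step 3: x=[2.0684 7.6074 8.5293 13.3282] v=[-2.6641 5.3673 -3.5079 0.1875]
Step 4: x=[1.8362 8.3721 8.1370 13.1502] v=[-0.9288 3.0588 -1.5694 -0.7120]
Max displacement = 2.3721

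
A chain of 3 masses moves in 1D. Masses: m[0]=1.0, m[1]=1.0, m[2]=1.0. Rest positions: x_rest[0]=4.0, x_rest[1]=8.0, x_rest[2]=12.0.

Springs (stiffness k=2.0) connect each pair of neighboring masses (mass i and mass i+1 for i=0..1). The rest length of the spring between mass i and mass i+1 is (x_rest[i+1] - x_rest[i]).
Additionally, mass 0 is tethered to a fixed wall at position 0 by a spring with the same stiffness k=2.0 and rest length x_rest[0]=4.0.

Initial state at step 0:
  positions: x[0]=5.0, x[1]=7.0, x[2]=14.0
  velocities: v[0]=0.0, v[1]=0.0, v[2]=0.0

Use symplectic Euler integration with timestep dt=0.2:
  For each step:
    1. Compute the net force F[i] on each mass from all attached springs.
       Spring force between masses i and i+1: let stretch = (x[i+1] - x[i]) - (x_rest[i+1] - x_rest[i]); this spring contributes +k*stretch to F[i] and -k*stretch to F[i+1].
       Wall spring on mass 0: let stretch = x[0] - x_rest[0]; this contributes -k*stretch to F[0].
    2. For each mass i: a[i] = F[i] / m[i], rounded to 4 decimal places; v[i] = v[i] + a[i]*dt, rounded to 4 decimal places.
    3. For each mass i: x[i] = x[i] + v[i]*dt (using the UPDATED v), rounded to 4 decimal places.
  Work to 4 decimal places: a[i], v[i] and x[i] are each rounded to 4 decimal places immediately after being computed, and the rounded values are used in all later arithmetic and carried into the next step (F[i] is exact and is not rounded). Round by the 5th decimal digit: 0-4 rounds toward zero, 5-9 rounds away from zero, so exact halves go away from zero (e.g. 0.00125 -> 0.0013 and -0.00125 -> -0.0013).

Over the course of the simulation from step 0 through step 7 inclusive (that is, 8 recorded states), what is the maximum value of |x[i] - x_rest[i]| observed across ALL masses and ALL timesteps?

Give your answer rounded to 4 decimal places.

Step 0: x=[5.0000 7.0000 14.0000] v=[0.0000 0.0000 0.0000]
Step 1: x=[4.7600 7.4000 13.7600] v=[-1.2000 2.0000 -1.2000]
Step 2: x=[4.3504 8.0976 13.3312] v=[-2.0480 3.4880 -2.1440]
Step 3: x=[3.8925 8.9141 12.8037] v=[-2.2893 4.0826 -2.6374]
Step 4: x=[3.5250 9.6401 12.2851] v=[-1.8377 3.6298 -2.5932]
Step 5: x=[3.3647 10.0885 11.8749] v=[-0.8017 2.2418 -2.0512]
Step 6: x=[3.4731 10.1419 11.6417] v=[0.5419 0.2668 -1.1658]
Step 7: x=[3.8371 9.7817 11.6086] v=[1.8202 -1.8008 -0.1657]
Max displacement = 2.1419

Answer: 2.1419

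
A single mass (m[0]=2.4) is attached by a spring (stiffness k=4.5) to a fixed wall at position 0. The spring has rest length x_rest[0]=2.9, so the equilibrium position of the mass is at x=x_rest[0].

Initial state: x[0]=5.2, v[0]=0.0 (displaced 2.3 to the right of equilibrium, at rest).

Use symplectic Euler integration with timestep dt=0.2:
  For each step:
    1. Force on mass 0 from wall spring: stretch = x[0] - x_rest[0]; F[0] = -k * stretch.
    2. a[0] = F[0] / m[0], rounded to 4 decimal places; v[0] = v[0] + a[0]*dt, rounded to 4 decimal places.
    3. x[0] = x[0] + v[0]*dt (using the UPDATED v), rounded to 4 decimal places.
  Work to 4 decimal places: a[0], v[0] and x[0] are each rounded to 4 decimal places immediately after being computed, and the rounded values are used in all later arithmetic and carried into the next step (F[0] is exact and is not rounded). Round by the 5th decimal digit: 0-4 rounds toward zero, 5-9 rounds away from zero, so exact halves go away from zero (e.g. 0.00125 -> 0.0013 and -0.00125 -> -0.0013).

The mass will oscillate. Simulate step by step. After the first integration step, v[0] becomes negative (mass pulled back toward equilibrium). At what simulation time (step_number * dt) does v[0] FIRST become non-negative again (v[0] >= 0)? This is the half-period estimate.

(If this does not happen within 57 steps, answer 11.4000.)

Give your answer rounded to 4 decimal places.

Answer: 2.4000

Derivation:
Step 0: x=[5.2000] v=[0.0000]
Step 1: x=[5.0275] v=[-0.8625]
Step 2: x=[4.6954] v=[-1.6603]
Step 3: x=[4.2287] v=[-2.3336]
Step 4: x=[3.6623] v=[-2.8319]
Step 5: x=[3.0387] v=[-3.1178]
Step 6: x=[2.4047] v=[-3.1698]
Step 7: x=[1.8079] v=[-2.9841]
Step 8: x=[1.2930] v=[-2.5746]
Step 9: x=[0.8986] v=[-1.9720]
Step 10: x=[0.6543] v=[-1.2215]
Step 11: x=[0.5784] v=[-0.3794]
Step 12: x=[0.6766] v=[0.4912]
First v>=0 after going negative at step 12, time=2.4000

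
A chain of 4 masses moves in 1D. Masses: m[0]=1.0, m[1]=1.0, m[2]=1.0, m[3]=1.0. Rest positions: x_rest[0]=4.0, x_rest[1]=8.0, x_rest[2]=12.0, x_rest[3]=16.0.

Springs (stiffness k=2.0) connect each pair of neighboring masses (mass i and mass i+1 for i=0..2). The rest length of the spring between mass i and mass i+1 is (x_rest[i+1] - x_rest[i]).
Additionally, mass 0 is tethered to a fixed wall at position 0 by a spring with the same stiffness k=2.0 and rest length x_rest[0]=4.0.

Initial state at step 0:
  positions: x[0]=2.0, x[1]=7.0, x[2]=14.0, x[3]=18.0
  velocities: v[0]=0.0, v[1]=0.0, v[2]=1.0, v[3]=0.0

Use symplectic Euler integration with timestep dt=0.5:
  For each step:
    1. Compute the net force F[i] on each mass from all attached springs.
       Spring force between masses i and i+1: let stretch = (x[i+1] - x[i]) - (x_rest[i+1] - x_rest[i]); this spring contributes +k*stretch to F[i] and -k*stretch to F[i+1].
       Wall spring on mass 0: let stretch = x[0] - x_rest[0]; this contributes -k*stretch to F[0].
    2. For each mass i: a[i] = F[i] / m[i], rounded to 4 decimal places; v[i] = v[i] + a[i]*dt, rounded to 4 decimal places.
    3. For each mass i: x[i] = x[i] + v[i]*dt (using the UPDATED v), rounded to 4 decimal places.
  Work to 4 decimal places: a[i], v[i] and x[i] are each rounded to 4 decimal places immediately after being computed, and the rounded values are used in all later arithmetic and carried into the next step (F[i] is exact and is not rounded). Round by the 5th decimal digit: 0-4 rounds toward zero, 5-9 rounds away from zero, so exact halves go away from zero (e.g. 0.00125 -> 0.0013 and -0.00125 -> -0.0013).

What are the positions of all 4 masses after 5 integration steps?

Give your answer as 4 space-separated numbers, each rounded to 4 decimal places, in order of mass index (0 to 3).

Answer: 4.6250 10.0625 13.7813 15.0938

Derivation:
Step 0: x=[2.0000 7.0000 14.0000 18.0000] v=[0.0000 0.0000 1.0000 0.0000]
Step 1: x=[3.5000 8.0000 13.0000 18.0000] v=[3.0000 2.0000 -2.0000 0.0000]
Step 2: x=[5.5000 9.2500 12.0000 17.5000] v=[4.0000 2.5000 -2.0000 -1.0000]
Step 3: x=[6.6250 10.0000 12.3750 16.2500] v=[2.2500 1.5000 0.7500 -2.5000]
Step 4: x=[6.1250 10.2500 13.5000 15.0625] v=[-1.0000 0.5000 2.2500 -2.3750]
Step 5: x=[4.6250 10.0625 13.7813 15.0938] v=[-3.0000 -0.3750 0.5625 0.0625]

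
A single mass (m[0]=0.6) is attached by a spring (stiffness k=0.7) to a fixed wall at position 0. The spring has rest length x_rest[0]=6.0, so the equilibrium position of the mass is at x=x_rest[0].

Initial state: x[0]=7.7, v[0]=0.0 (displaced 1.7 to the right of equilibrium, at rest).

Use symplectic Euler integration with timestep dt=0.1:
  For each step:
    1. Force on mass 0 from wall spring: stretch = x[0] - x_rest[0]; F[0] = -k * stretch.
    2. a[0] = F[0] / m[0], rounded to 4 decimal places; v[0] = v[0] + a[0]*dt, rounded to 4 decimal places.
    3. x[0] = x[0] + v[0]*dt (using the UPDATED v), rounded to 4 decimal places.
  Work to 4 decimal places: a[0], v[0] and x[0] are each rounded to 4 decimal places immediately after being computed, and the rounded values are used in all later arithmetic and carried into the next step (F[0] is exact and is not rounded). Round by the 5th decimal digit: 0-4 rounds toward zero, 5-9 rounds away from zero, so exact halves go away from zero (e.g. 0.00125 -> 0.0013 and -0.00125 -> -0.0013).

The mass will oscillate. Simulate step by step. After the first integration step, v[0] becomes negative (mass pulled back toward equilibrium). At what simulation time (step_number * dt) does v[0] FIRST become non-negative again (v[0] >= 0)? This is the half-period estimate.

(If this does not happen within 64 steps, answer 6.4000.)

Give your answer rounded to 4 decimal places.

Answer: 3.0000

Derivation:
Step 0: x=[7.7000] v=[0.0000]
Step 1: x=[7.6802] v=[-0.1983]
Step 2: x=[7.6408] v=[-0.3943]
Step 3: x=[7.5822] v=[-0.5857]
Step 4: x=[7.5052] v=[-0.7703]
Step 5: x=[7.4106] v=[-0.9459]
Step 6: x=[7.2996] v=[-1.1105]
Step 7: x=[7.1734] v=[-1.2621]
Step 8: x=[7.0335] v=[-1.3990]
Step 9: x=[6.8815] v=[-1.5196]
Step 10: x=[6.7193] v=[-1.6224]
Step 11: x=[6.5487] v=[-1.7063]
Step 12: x=[6.3717] v=[-1.7703]
Step 13: x=[6.1903] v=[-1.8137]
Step 14: x=[6.0067] v=[-1.8359]
Step 15: x=[5.8230] v=[-1.8367]
Step 16: x=[5.6414] v=[-1.8161]
Step 17: x=[5.4640] v=[-1.7743]
Step 18: x=[5.2928] v=[-1.7118]
Step 19: x=[5.1299] v=[-1.6293]
Step 20: x=[4.9771] v=[-1.5278]
Step 21: x=[4.8363] v=[-1.4085]
Step 22: x=[4.7090] v=[-1.2727]
Step 23: x=[4.5968] v=[-1.1221]
Step 24: x=[4.5010] v=[-0.9584]
Step 25: x=[4.4227] v=[-0.7835]
Step 26: x=[4.3628] v=[-0.5995]
Step 27: x=[4.3220] v=[-0.4085]
Step 28: x=[4.3007] v=[-0.2127]
Step 29: x=[4.2993] v=[-0.0145]
Step 30: x=[4.3177] v=[0.1839]
First v>=0 after going negative at step 30, time=3.0000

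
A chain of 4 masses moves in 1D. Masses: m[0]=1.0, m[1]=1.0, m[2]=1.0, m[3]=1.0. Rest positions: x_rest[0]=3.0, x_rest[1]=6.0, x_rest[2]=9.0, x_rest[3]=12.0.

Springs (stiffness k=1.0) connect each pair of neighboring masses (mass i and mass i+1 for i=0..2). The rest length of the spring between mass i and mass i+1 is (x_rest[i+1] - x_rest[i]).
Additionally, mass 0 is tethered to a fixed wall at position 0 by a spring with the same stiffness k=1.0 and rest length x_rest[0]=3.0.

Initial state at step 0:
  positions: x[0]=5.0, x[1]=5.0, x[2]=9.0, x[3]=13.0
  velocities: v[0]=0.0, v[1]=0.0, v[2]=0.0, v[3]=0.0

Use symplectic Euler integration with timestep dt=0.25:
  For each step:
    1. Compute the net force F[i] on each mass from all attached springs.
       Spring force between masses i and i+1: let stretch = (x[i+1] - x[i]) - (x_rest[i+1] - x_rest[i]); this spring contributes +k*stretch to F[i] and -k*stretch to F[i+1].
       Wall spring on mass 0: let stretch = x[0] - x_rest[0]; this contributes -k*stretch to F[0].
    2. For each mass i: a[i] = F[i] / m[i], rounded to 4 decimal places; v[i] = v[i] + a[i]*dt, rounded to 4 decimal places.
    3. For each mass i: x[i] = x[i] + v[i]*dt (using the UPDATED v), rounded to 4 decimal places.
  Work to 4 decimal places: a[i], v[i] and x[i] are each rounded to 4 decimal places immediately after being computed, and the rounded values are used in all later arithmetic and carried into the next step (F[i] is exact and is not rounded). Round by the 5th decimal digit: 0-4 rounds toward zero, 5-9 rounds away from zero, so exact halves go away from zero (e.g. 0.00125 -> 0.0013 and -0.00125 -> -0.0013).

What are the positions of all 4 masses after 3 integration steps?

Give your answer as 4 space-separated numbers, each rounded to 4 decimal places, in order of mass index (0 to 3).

Step 0: x=[5.0000 5.0000 9.0000 13.0000] v=[0.0000 0.0000 0.0000 0.0000]
Step 1: x=[4.6875 5.2500 9.0000 12.9375] v=[-1.2500 1.0000 0.0000 -0.2500]
Step 2: x=[4.1172 5.6992 9.0117 12.8164] v=[-2.2813 1.7969 0.0469 -0.4844]
Step 3: x=[3.3884 6.2566 9.0542 12.6450] v=[-2.9151 2.2295 0.1700 -0.6856]

Answer: 3.3884 6.2566 9.0542 12.6450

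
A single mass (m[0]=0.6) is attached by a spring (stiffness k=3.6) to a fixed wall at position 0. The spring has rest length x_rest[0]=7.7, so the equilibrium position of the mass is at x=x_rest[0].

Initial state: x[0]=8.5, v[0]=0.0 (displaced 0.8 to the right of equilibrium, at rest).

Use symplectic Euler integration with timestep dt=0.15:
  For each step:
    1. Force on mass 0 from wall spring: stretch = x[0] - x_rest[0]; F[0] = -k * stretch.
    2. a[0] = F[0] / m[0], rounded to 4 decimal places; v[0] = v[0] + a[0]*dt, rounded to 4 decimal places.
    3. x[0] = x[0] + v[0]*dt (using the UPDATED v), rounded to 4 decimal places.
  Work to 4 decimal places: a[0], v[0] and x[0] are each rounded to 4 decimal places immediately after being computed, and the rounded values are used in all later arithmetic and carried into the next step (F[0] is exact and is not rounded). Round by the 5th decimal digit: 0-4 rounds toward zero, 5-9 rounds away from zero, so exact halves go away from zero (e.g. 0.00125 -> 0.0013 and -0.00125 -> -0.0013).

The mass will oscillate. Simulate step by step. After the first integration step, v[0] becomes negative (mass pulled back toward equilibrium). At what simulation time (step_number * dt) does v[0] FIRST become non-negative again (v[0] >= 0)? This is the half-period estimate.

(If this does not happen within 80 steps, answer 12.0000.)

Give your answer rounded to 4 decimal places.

Step 0: x=[8.5000] v=[0.0000]
Step 1: x=[8.3920] v=[-0.7200]
Step 2: x=[8.1906] v=[-1.3428]
Step 3: x=[7.9230] v=[-1.7843]
Step 4: x=[7.6253] v=[-1.9850]
Step 5: x=[7.3376] v=[-1.9178]
Step 6: x=[7.0989] v=[-1.5916]
Step 7: x=[6.9413] v=[-1.0506]
Step 8: x=[6.8861] v=[-0.3678]
Step 9: x=[6.9408] v=[0.3647]
First v>=0 after going negative at step 9, time=1.3500

Answer: 1.3500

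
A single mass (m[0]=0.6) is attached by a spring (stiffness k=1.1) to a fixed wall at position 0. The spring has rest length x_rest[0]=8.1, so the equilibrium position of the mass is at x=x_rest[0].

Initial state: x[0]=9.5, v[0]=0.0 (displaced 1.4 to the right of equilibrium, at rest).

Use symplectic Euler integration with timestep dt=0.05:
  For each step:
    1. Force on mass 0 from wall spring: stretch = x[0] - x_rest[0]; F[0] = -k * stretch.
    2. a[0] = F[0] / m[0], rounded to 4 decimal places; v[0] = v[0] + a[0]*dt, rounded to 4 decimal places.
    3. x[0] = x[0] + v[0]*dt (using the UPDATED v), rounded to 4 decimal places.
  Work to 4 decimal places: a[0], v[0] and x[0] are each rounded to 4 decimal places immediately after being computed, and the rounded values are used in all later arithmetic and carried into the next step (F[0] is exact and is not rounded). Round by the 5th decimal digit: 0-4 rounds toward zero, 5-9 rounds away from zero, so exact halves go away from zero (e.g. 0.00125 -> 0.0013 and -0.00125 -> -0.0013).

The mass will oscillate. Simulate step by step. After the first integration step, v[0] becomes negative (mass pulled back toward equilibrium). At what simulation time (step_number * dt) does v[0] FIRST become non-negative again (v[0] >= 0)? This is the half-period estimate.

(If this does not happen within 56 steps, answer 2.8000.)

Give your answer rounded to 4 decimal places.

Answer: 2.3500

Derivation:
Step 0: x=[9.5000] v=[0.0000]
Step 1: x=[9.4936] v=[-0.1283]
Step 2: x=[9.4808] v=[-0.2560]
Step 3: x=[9.4617] v=[-0.3826]
Step 4: x=[9.4363] v=[-0.5074]
Step 5: x=[9.4048] v=[-0.6299]
Step 6: x=[9.3673] v=[-0.7495]
Step 7: x=[9.3240] v=[-0.8657]
Step 8: x=[9.2751] v=[-0.9779]
Step 9: x=[9.2208] v=[-1.0856]
Step 10: x=[9.1614] v=[-1.1883]
Step 11: x=[9.0971] v=[-1.2856]
Step 12: x=[9.0283] v=[-1.3770]
Step 13: x=[8.9552] v=[-1.4621]
Step 14: x=[8.8782] v=[-1.5405]
Step 15: x=[8.7976] v=[-1.6118]
Step 16: x=[8.7138] v=[-1.6757]
Step 17: x=[8.6272] v=[-1.7320]
Step 18: x=[8.5382] v=[-1.7803]
Step 19: x=[8.4472] v=[-1.8205]
Step 20: x=[8.3546] v=[-1.8523]
Step 21: x=[8.2608] v=[-1.8756]
Step 22: x=[8.1663] v=[-1.8903]
Step 23: x=[8.0715] v=[-1.8964]
Step 24: x=[7.9768] v=[-1.8938]
Step 25: x=[7.8827] v=[-1.8825]
Step 26: x=[7.7896] v=[-1.8626]
Step 27: x=[7.6979] v=[-1.8341]
Step 28: x=[7.6080] v=[-1.7972]
Step 29: x=[7.5204] v=[-1.7521]
Step 30: x=[7.4355] v=[-1.6990]
Step 31: x=[7.3536] v=[-1.6381]
Step 32: x=[7.2751] v=[-1.5697]
Step 33: x=[7.2004] v=[-1.4941]
Step 34: x=[7.1298] v=[-1.4116]
Step 35: x=[7.0637] v=[-1.3227]
Step 36: x=[7.0023] v=[-1.2277]
Step 37: x=[6.9459] v=[-1.1271]
Step 38: x=[6.8948] v=[-1.0213]
Step 39: x=[6.8493] v=[-0.9108]
Step 40: x=[6.8095] v=[-0.7962]
Step 41: x=[6.7756] v=[-0.6779]
Step 42: x=[6.7478] v=[-0.5565]
Step 43: x=[6.7262] v=[-0.4326]
Step 44: x=[6.7109] v=[-0.3067]
Step 45: x=[6.7019] v=[-0.1794]
Step 46: x=[6.6993] v=[-0.0512]
Step 47: x=[6.7032] v=[0.0772]
First v>=0 after going negative at step 47, time=2.3500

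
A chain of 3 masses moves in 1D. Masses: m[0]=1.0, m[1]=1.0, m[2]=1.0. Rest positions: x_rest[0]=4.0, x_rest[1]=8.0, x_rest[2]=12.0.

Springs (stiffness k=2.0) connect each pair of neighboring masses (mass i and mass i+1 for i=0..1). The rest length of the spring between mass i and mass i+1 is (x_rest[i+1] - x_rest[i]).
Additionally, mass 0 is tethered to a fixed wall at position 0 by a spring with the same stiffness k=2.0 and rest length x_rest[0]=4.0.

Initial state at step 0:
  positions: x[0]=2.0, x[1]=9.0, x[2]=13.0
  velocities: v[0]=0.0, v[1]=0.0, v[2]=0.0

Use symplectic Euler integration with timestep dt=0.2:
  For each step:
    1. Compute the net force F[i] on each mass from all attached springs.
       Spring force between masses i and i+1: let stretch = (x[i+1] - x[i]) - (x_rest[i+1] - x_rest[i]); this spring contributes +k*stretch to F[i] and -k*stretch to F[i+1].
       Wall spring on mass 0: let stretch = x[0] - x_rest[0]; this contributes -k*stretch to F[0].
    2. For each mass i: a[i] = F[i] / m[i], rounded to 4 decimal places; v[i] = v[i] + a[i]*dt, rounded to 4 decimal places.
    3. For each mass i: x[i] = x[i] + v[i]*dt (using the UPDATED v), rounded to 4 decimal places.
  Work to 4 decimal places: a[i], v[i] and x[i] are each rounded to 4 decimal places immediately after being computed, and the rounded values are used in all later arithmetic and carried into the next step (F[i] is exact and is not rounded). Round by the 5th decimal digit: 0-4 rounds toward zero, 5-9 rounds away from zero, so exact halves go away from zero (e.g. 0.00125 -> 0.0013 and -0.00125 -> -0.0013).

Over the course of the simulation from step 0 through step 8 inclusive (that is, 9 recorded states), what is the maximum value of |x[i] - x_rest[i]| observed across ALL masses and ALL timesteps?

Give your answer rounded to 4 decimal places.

Step 0: x=[2.0000 9.0000 13.0000] v=[0.0000 0.0000 0.0000]
Step 1: x=[2.4000 8.7600 13.0000] v=[2.0000 -1.2000 0.0000]
Step 2: x=[3.1168 8.3504 12.9808] v=[3.5840 -2.0480 -0.0960]
Step 3: x=[4.0029 7.8925 12.9112] v=[4.4307 -2.2893 -0.3482]
Step 4: x=[4.8800 7.5250 12.7601] v=[4.3854 -1.8377 -0.7557]
Step 5: x=[5.5783 7.3647 12.5102] v=[3.4914 -0.8017 -1.2497]
Step 6: x=[5.9732 7.4731 12.1686] v=[1.9746 0.5419 -1.7079]
Step 7: x=[6.0103 7.8371 11.7714] v=[0.1853 1.8201 -1.9861]
Step 8: x=[5.7127 8.3697 11.3794] v=[-1.4881 2.6631 -1.9598]
Max displacement = 2.0103

Answer: 2.0103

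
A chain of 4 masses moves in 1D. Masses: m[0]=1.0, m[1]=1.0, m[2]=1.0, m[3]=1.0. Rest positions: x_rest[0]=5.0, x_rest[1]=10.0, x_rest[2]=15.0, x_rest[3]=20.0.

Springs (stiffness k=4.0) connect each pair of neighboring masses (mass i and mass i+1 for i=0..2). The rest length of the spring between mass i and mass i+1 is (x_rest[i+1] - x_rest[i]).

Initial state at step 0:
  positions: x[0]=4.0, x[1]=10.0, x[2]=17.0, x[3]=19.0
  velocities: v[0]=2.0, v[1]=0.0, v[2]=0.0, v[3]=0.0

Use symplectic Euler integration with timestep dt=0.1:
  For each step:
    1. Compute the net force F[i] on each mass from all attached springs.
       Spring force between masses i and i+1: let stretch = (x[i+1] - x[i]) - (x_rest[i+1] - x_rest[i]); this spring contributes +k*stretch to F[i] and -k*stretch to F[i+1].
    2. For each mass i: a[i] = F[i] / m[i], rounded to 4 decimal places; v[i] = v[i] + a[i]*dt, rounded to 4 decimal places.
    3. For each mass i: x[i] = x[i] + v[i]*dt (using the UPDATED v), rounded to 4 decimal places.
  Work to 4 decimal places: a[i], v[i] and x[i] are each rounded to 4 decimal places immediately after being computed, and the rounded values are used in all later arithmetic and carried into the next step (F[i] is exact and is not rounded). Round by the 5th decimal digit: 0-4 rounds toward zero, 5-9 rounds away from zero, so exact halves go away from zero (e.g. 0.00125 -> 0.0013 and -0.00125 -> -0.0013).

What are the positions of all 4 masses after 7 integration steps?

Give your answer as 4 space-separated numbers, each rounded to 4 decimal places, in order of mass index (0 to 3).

Step 0: x=[4.0000 10.0000 17.0000 19.0000] v=[2.0000 0.0000 0.0000 0.0000]
Step 1: x=[4.2400 10.0400 16.8000 19.1200] v=[2.4000 0.4000 -2.0000 1.2000]
Step 2: x=[4.5120 10.1184 16.4224 19.3472] v=[2.7200 0.7840 -3.7760 2.2720]
Step 3: x=[4.8083 10.2247 15.9096 19.6574] v=[2.9626 1.0630 -5.1277 3.1021]
Step 4: x=[5.1212 10.3417 15.3194 20.0177] v=[3.1292 1.1704 -5.9025 3.6030]
Step 5: x=[5.4429 10.4490 14.7180 20.3901] v=[3.2174 1.0733 -6.0143 3.7237]
Step 6: x=[5.7649 10.5269 14.1727 20.7356] v=[3.2198 0.7785 -5.4531 3.4549]
Step 7: x=[6.0774 10.5601 13.7441 21.0186] v=[3.1246 0.3320 -4.2863 2.8297]

Answer: 6.0774 10.5601 13.7441 21.0186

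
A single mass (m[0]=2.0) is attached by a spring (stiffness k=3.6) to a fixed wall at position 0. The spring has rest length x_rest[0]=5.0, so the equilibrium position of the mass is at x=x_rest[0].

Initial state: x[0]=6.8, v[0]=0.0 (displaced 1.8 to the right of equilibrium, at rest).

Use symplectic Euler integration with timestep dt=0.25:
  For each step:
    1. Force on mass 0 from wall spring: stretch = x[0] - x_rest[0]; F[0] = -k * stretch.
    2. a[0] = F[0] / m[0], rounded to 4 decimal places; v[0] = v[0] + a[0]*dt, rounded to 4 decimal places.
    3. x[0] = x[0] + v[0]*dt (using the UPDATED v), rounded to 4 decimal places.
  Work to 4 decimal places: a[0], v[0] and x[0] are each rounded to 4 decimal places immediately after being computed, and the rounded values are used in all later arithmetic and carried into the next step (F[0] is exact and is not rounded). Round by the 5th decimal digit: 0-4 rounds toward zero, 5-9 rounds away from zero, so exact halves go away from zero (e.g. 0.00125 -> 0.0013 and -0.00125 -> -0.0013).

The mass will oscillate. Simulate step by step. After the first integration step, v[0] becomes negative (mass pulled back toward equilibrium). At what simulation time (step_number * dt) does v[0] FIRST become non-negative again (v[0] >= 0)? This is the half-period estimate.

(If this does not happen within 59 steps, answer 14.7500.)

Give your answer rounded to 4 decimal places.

Answer: 2.5000

Derivation:
Step 0: x=[6.8000] v=[0.0000]
Step 1: x=[6.5975] v=[-0.8100]
Step 2: x=[6.2153] v=[-1.5289]
Step 3: x=[5.6964] v=[-2.0758]
Step 4: x=[5.0991] v=[-2.3892]
Step 5: x=[4.4907] v=[-2.4338]
Step 6: x=[3.9396] v=[-2.2046]
Step 7: x=[3.5078] v=[-1.7274]
Step 8: x=[3.2438] v=[-1.0559]
Step 9: x=[3.1774] v=[-0.2656]
Step 10: x=[3.3161] v=[0.5546]
First v>=0 after going negative at step 10, time=2.5000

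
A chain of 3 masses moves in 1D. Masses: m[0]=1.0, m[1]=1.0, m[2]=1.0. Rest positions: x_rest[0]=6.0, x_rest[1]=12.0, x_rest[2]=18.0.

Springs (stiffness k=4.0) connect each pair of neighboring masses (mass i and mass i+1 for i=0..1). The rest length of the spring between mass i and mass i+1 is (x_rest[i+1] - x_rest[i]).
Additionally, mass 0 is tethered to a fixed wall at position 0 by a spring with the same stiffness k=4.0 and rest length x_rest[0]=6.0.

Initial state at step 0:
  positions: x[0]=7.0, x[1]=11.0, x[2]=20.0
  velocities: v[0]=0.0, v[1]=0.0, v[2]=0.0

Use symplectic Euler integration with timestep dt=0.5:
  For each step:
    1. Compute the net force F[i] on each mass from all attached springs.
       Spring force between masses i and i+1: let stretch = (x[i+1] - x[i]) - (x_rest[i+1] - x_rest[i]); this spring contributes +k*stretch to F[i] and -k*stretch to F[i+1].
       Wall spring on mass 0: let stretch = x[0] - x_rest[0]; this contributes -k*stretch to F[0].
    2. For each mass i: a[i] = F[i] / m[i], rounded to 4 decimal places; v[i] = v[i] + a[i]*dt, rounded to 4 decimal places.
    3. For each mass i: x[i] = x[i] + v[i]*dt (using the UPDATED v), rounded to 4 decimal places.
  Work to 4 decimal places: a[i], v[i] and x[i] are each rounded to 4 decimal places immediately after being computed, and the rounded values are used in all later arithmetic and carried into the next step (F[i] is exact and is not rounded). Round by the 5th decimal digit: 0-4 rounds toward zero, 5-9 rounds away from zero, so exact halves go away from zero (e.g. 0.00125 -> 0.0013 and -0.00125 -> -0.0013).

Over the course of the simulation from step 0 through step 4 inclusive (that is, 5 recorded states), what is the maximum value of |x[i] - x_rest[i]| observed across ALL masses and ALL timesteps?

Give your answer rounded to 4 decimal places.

Step 0: x=[7.0000 11.0000 20.0000] v=[0.0000 0.0000 0.0000]
Step 1: x=[4.0000 16.0000 17.0000] v=[-6.0000 10.0000 -6.0000]
Step 2: x=[9.0000 10.0000 19.0000] v=[10.0000 -12.0000 4.0000]
Step 3: x=[6.0000 12.0000 18.0000] v=[-6.0000 4.0000 -2.0000]
Step 4: x=[3.0000 14.0000 17.0000] v=[-6.0000 4.0000 -2.0000]
Max displacement = 4.0000

Answer: 4.0000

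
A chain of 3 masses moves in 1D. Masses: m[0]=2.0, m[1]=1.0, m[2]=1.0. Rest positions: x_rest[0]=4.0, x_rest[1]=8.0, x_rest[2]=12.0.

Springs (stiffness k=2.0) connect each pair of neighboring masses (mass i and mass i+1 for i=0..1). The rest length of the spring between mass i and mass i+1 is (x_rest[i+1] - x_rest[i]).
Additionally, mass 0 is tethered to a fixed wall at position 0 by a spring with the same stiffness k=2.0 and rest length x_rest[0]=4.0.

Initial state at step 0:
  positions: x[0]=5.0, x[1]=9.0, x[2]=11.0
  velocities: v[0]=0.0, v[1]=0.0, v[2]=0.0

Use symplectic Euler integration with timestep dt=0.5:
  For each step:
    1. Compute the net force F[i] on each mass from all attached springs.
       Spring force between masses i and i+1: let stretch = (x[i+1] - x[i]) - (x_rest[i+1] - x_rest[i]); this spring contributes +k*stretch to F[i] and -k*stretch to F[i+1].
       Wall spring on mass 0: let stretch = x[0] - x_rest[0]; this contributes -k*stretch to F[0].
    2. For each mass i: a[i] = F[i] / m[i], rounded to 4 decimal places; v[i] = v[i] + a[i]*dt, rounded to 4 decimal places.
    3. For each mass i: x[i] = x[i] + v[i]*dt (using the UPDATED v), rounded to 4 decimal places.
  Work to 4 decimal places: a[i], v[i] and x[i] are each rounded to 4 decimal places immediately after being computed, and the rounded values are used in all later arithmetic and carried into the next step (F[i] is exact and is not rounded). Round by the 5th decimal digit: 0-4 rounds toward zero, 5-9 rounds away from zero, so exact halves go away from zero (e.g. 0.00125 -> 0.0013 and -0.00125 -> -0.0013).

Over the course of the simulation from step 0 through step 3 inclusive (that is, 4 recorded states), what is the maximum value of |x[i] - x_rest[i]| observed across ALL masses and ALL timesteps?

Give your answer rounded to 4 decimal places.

Answer: 1.1875

Derivation:
Step 0: x=[5.0000 9.0000 11.0000] v=[0.0000 0.0000 0.0000]
Step 1: x=[4.7500 8.0000 12.0000] v=[-0.5000 -2.0000 2.0000]
Step 2: x=[4.1250 7.3750 13.0000] v=[-1.2500 -1.2500 2.0000]
Step 3: x=[3.2813 7.9375 13.1875] v=[-1.6875 1.1250 0.3750]
Max displacement = 1.1875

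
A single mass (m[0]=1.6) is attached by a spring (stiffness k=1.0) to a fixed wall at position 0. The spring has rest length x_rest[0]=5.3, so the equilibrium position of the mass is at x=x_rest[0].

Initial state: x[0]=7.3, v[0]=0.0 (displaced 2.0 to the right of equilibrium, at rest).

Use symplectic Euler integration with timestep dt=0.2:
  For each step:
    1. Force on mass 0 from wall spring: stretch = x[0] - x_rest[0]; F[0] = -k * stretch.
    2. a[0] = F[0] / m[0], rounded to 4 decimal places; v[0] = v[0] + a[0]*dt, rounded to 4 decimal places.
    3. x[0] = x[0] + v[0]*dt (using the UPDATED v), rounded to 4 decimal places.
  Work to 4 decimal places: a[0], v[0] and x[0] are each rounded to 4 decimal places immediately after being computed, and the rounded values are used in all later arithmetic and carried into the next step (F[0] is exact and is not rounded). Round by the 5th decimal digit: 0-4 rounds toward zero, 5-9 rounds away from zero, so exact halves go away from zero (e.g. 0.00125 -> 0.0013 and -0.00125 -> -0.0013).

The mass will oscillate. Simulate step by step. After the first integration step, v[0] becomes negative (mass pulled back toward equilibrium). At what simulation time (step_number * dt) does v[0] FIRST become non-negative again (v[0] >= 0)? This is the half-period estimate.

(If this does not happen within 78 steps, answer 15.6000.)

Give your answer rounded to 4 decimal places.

Answer: 4.0000

Derivation:
Step 0: x=[7.3000] v=[0.0000]
Step 1: x=[7.2500] v=[-0.2500]
Step 2: x=[7.1512] v=[-0.4938]
Step 3: x=[7.0062] v=[-0.7252]
Step 4: x=[6.8185] v=[-0.9385]
Step 5: x=[6.5928] v=[-1.1283]
Step 6: x=[6.3348] v=[-1.2899]
Step 7: x=[6.0509] v=[-1.4193]
Step 8: x=[5.7483] v=[-1.5132]
Step 9: x=[5.4345] v=[-1.5692]
Step 10: x=[5.1173] v=[-1.5860]
Step 11: x=[4.8047] v=[-1.5632]
Step 12: x=[4.5044] v=[-1.5013]
Step 13: x=[4.2240] v=[-1.4018]
Step 14: x=[3.9705] v=[-1.2673]
Step 15: x=[3.7503] v=[-1.1011]
Step 16: x=[3.5688] v=[-0.9074]
Step 17: x=[3.4306] v=[-0.6910]
Step 18: x=[3.3391] v=[-0.4573]
Step 19: x=[3.2967] v=[-0.2122]
Step 20: x=[3.3043] v=[0.0382]
First v>=0 after going negative at step 20, time=4.0000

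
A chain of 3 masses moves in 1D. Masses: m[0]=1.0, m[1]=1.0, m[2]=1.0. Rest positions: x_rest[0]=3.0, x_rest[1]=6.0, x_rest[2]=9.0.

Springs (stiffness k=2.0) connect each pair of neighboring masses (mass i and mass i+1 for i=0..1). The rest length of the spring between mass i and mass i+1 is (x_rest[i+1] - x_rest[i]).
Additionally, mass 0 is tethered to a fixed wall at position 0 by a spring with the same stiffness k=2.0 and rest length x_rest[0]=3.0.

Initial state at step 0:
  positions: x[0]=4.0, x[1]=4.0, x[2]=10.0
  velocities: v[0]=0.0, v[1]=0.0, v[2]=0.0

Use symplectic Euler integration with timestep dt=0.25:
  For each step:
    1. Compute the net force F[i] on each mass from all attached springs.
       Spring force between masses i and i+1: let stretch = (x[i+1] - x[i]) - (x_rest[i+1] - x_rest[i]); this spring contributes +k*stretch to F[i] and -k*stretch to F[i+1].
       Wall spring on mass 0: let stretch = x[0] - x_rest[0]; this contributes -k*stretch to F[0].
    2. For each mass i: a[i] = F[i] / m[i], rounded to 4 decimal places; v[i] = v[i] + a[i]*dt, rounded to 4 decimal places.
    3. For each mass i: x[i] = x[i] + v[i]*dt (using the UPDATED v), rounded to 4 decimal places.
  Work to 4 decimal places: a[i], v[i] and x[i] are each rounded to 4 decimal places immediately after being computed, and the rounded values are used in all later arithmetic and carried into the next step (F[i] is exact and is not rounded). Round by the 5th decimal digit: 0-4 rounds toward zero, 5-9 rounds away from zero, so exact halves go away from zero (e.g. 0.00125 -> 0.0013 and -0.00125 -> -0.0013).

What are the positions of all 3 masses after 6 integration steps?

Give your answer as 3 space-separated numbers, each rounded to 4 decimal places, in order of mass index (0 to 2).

Step 0: x=[4.0000 4.0000 10.0000] v=[0.0000 0.0000 0.0000]
Step 1: x=[3.5000 4.7500 9.6250] v=[-2.0000 3.0000 -1.5000]
Step 2: x=[2.7188 5.9531 9.0156] v=[-3.1250 4.8125 -2.4375]
Step 3: x=[2.0020 7.1348 8.3984] v=[-2.8673 4.7266 -2.4688]
Step 4: x=[1.6765 7.8328 7.9983] v=[-1.3019 2.7920 -1.6006]
Step 5: x=[1.9110 7.7820 7.9525] v=[0.9380 -0.2034 -0.1834]
Step 6: x=[2.6405 7.0186 8.2604] v=[2.9180 -3.0537 1.2314]

Answer: 2.6405 7.0186 8.2604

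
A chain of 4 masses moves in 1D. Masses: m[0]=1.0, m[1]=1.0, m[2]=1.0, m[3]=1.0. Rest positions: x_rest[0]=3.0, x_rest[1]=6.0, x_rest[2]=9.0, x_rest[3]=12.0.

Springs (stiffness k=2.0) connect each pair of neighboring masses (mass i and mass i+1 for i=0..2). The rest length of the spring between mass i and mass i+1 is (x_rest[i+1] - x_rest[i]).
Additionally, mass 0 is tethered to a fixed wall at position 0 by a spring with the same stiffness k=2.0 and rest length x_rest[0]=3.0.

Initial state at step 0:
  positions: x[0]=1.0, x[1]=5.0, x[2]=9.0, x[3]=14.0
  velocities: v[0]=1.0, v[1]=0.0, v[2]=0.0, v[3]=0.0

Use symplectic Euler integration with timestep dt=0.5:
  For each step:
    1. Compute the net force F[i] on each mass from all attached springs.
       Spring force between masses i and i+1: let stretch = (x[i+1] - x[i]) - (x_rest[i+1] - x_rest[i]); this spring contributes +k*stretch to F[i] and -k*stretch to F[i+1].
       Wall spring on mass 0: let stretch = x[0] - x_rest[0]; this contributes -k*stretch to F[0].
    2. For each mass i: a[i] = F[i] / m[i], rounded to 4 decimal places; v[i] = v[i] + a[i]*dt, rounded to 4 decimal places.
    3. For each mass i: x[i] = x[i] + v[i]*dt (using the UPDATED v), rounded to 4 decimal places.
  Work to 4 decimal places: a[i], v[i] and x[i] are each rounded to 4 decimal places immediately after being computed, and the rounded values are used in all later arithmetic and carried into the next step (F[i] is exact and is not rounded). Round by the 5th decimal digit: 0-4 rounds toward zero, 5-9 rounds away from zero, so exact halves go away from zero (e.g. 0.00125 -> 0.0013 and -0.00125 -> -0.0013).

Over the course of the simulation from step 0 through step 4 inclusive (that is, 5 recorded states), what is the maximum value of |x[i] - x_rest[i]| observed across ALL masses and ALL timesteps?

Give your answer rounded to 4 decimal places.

Step 0: x=[1.0000 5.0000 9.0000 14.0000] v=[1.0000 0.0000 0.0000 0.0000]
Step 1: x=[3.0000 5.0000 9.5000 13.0000] v=[4.0000 0.0000 1.0000 -2.0000]
Step 2: x=[4.5000 6.2500 9.5000 11.7500] v=[3.0000 2.5000 0.0000 -2.5000]
Step 3: x=[4.6250 8.2500 9.0000 10.8750] v=[0.2500 4.0000 -1.0000 -1.7500]
Step 4: x=[4.2500 8.8125 9.0625 10.5625] v=[-0.7500 1.1250 0.1250 -0.6250]
Max displacement = 2.8125

Answer: 2.8125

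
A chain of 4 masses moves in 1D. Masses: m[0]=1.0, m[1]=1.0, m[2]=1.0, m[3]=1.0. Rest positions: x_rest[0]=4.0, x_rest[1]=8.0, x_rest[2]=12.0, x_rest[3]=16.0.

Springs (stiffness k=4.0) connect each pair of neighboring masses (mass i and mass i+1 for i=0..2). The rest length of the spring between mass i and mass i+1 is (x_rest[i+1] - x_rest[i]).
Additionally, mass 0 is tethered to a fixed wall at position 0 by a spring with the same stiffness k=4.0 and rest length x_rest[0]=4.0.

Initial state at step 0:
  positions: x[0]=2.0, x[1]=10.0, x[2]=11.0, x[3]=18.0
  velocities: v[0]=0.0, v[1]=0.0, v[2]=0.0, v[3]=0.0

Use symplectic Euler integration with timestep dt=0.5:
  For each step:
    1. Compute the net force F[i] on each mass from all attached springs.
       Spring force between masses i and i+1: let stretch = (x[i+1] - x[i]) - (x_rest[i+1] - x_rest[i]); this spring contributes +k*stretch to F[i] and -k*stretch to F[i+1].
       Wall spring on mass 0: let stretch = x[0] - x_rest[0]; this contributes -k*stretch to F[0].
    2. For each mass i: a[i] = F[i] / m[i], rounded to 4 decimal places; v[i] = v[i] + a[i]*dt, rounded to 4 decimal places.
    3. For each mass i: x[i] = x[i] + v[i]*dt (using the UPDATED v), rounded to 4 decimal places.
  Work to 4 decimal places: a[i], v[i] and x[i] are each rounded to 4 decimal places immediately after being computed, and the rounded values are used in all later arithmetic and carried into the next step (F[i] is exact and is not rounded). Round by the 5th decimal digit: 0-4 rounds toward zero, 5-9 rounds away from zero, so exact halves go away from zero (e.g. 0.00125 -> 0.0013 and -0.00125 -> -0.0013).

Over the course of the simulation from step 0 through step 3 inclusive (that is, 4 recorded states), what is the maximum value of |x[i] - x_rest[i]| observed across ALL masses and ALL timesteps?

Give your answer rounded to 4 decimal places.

Answer: 7.0000

Derivation:
Step 0: x=[2.0000 10.0000 11.0000 18.0000] v=[0.0000 0.0000 0.0000 0.0000]
Step 1: x=[8.0000 3.0000 17.0000 15.0000] v=[12.0000 -14.0000 12.0000 -6.0000]
Step 2: x=[1.0000 15.0000 7.0000 18.0000] v=[-14.0000 24.0000 -20.0000 6.0000]
Step 3: x=[7.0000 5.0000 16.0000 14.0000] v=[12.0000 -20.0000 18.0000 -8.0000]
Max displacement = 7.0000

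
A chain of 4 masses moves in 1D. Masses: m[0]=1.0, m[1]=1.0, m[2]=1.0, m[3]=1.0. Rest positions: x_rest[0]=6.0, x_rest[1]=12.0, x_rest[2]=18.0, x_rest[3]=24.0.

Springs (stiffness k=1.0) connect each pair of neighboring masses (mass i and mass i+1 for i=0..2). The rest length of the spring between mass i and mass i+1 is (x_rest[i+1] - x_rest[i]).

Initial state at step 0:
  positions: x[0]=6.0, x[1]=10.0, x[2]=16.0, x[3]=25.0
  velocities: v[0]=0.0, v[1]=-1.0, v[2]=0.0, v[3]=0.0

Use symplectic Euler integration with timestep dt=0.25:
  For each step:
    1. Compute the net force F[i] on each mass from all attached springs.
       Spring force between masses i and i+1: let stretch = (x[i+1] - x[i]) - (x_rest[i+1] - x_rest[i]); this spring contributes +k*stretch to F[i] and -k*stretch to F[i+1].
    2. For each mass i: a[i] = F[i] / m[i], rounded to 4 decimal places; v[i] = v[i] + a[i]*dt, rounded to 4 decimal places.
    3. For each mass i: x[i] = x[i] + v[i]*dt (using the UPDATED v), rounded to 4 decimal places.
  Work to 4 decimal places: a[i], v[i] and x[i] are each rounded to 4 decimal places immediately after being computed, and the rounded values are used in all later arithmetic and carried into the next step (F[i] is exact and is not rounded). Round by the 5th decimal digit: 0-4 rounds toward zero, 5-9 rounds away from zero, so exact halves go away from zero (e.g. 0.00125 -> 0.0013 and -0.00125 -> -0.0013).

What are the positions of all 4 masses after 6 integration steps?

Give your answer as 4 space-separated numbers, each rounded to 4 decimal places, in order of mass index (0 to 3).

Answer: 3.9305 11.1737 17.9841 22.4118

Derivation:
Step 0: x=[6.0000 10.0000 16.0000 25.0000] v=[0.0000 -1.0000 0.0000 0.0000]
Step 1: x=[5.8750 9.8750 16.1875 24.8125] v=[-0.5000 -0.5000 0.7500 -0.7500]
Step 2: x=[5.6250 9.8945 16.5195 24.4609] v=[-1.0000 0.0781 1.3281 -1.4063]
Step 3: x=[5.2669 10.0613 16.9338 23.9880] v=[-1.4326 0.6670 1.6572 -1.8917]
Step 4: x=[4.8334 10.3579 17.3595 23.4492] v=[-1.7340 1.1865 1.7026 -2.1553]
Step 5: x=[4.3702 10.7469 17.7282 22.9048] v=[-1.8529 1.5558 1.4746 -2.1777]
Step 6: x=[3.9305 11.1737 17.9841 22.4118] v=[-1.7587 1.7070 1.0234 -1.9719]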